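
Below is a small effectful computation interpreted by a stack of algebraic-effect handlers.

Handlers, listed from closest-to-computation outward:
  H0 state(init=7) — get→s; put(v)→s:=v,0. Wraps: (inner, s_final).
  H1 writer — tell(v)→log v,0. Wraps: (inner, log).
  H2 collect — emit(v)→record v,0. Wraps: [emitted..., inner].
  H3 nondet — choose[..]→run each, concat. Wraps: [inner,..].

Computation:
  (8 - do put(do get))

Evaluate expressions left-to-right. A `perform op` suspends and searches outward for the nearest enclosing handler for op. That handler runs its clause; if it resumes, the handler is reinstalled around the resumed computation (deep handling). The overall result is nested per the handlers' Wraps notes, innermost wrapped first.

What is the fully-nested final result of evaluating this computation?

Evaluation trace:
get @ H0 ⇒ 7
put(7) @ H0 ⇒ s:=7
H0 returns (8, 7)
H1 returns ((8, 7), ())
H2 returns [((8, 7), ())]
H3 returns [[((8, 7), ())]]
= [[((8, 7), ())]]

Answer: [[((8, 7), ())]]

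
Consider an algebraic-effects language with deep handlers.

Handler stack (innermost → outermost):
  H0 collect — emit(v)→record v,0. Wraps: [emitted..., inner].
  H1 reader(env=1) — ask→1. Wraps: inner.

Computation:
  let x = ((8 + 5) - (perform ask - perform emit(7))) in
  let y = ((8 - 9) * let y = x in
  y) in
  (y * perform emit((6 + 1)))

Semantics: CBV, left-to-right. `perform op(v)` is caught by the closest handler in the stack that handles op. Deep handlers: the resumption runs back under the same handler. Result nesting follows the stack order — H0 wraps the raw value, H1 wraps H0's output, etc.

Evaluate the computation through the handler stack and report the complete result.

Working:
ask @ H1 ⇒ 1
emit(7) @ H0 ⇒ out+=7
emit(7) @ H0 ⇒ out+=7
H0 returns [7, 7, 0]
H1 returns [7, 7, 0]
= [7, 7, 0]

Answer: [7, 7, 0]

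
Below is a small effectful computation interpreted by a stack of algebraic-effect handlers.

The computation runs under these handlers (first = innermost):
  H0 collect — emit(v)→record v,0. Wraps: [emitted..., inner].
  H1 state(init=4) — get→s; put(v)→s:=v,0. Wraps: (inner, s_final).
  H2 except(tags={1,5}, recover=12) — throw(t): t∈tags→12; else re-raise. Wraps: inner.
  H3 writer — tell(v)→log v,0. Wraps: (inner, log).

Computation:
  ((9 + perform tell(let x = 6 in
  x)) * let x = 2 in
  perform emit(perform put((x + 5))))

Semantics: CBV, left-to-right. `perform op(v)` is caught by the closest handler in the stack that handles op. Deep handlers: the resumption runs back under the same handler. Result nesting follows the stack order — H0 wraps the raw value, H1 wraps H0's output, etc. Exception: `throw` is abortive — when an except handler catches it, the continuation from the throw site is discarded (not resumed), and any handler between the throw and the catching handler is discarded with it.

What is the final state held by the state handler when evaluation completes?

Answer: 7

Evaluation trace:
tell(6) @ H3 ⇒ log+=6
put(7) @ H1 ⇒ s:=7
emit(0) @ H0 ⇒ out+=0
H0 returns [0, 0]
H1 returns ([0, 0], 7)
H2 returns ([0, 0], 7)
H3 returns (([0, 0], 7), (6))
= (([0, 0], 7), (6))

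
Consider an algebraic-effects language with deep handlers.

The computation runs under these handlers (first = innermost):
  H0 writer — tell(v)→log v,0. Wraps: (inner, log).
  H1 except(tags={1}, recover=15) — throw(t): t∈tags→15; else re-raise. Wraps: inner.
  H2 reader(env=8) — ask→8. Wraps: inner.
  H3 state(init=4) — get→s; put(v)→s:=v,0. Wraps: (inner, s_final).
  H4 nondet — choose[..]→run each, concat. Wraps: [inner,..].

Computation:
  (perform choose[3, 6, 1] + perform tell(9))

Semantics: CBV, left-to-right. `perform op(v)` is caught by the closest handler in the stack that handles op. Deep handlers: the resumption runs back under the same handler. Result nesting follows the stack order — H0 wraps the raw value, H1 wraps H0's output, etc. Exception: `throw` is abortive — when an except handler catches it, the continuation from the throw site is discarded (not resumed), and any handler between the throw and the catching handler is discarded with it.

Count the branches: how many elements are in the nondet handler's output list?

Working:
choose[3, 6, 1] @ H4
  branch[0] choose=3:
    tell(9) @ H0 ⇒ log+=9
    H0 returns (3, (9))
    H1 returns (3, (9))
    H2 returns (3, (9))
    H3 returns ((3, (9)), 4)
    H4 returns [((3, (9)), 4)]
  branch[1] choose=6:
    tell(9) @ H0 ⇒ log+=9
    H0 returns (6, (9))
    H1 returns (6, (9))
    H2 returns (6, (9))
    H3 returns ((6, (9)), 4)
    H4 returns [((6, (9)), 4)]
  branch[2] choose=1:
    tell(9) @ H0 ⇒ log+=9
    H0 returns (1, (9))
    H1 returns (1, (9))
    H2 returns (1, (9))
    H3 returns ((1, (9)), 4)
    H4 returns [((1, (9)), 4)]
= [((3, (9)), 4), ((6, (9)), 4), ((1, (9)), 4)]

Answer: 3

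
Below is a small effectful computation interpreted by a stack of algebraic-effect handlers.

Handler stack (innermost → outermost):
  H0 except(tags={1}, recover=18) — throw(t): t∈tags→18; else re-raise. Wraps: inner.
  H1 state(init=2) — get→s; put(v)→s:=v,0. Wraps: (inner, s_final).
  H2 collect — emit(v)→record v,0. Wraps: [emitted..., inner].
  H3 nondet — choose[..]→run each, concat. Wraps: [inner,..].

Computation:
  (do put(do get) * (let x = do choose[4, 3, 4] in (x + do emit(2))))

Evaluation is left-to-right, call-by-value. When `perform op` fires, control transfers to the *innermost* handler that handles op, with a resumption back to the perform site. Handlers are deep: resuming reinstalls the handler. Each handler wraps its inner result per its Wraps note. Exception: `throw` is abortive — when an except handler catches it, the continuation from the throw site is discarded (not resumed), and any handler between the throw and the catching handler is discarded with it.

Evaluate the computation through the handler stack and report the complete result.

Step-by-step:
get @ H1 ⇒ 2
put(2) @ H1 ⇒ s:=2
choose[4, 3, 4] @ H3
  branch[0] choose=4:
    emit(2) @ H2 ⇒ out+=2
    H0 returns 0
    H1 returns (0, 2)
    H2 returns [2, (0, 2)]
    H3 returns [[2, (0, 2)]]
  branch[1] choose=3:
    emit(2) @ H2 ⇒ out+=2
    H0 returns 0
    H1 returns (0, 2)
    H2 returns [2, (0, 2)]
    H3 returns [[2, (0, 2)]]
  branch[2] choose=4:
    emit(2) @ H2 ⇒ out+=2
    H0 returns 0
    H1 returns (0, 2)
    H2 returns [2, (0, 2)]
    H3 returns [[2, (0, 2)]]
= [[2, (0, 2)], [2, (0, 2)], [2, (0, 2)]]

Answer: [[2, (0, 2)], [2, (0, 2)], [2, (0, 2)]]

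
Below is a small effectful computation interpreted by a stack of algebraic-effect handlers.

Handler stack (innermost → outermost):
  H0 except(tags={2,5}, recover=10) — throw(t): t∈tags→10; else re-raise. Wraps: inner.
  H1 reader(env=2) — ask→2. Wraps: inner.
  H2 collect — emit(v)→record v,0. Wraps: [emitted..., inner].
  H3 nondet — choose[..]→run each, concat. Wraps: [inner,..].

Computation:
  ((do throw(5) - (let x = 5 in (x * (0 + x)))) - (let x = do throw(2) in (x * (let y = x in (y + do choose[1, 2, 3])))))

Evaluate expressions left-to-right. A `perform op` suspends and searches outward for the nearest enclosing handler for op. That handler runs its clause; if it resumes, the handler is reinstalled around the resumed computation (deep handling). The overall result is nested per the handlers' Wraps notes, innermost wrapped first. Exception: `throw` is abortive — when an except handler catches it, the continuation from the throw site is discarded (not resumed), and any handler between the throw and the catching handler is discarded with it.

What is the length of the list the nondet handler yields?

Answer: 1

Working:
throw(5) @ H0 caught ⇒ 10
H1 returns 10
H2 returns [10]
H3 returns [[10]]
= [[10]]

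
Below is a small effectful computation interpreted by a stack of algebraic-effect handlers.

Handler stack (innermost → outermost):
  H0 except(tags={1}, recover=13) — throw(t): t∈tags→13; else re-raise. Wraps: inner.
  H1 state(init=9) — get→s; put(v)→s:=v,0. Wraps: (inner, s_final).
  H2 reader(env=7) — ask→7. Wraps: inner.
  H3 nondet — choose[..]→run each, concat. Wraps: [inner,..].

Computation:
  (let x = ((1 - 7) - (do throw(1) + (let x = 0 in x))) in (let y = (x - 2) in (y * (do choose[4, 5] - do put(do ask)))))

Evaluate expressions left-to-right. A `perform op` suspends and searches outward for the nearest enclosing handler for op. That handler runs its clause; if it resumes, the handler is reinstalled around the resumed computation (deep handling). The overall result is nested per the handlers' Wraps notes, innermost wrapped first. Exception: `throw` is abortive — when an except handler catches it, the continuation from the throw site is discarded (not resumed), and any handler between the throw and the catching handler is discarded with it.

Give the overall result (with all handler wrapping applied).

Answer: [(13, 9)]

Evaluation trace:
throw(1) @ H0 caught ⇒ 13
H1 returns (13, 9)
H2 returns (13, 9)
H3 returns [(13, 9)]
= [(13, 9)]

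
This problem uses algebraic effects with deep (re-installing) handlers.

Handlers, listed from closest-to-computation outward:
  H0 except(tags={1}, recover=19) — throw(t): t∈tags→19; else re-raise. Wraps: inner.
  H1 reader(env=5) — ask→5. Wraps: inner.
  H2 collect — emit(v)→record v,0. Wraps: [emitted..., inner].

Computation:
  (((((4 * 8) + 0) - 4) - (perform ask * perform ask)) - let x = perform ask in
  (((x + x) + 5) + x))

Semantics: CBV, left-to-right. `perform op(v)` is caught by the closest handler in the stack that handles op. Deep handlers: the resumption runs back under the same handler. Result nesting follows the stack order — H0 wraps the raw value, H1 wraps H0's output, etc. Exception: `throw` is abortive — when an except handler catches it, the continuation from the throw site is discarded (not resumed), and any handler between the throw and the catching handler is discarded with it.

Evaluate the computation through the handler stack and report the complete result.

Step-by-step:
ask @ H1 ⇒ 5
ask @ H1 ⇒ 5
ask @ H1 ⇒ 5
H0 returns -17
H1 returns -17
H2 returns [-17]
= [-17]

Answer: [-17]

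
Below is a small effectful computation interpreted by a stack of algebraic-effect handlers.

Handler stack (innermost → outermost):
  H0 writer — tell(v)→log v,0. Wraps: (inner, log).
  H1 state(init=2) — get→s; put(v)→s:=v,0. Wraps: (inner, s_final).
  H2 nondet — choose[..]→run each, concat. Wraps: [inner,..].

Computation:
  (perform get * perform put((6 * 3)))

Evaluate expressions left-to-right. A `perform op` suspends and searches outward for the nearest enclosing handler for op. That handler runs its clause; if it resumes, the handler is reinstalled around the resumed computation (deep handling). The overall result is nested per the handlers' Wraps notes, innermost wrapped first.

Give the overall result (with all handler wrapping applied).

Evaluation trace:
get @ H1 ⇒ 2
put(18) @ H1 ⇒ s:=18
H0 returns (0, ())
H1 returns ((0, ()), 18)
H2 returns [((0, ()), 18)]
= [((0, ()), 18)]

Answer: [((0, ()), 18)]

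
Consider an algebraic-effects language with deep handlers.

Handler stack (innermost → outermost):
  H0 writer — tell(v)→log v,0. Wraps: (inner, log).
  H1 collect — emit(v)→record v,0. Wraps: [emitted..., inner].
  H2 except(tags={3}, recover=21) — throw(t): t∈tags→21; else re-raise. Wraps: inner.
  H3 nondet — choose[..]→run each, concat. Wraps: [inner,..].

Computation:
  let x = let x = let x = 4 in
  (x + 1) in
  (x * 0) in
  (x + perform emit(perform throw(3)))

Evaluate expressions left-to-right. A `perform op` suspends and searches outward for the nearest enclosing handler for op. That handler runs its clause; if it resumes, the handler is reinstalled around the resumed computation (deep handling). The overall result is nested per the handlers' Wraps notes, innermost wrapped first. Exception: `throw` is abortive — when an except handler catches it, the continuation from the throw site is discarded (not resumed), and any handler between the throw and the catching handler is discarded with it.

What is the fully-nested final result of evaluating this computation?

Working:
throw(3) @ H2 caught ⇒ 21
H3 returns [21]
= [21]

Answer: [21]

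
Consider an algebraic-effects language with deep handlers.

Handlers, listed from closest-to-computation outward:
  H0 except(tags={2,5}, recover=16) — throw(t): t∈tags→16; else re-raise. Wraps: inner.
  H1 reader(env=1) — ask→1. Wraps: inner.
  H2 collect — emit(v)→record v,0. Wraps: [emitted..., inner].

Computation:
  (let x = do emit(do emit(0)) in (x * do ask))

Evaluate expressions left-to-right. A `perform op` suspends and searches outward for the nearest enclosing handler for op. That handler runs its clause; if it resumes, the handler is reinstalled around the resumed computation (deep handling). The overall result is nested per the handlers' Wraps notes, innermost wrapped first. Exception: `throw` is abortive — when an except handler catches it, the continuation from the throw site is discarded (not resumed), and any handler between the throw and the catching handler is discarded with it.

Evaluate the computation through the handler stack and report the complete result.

Answer: [0, 0, 0]

Working:
emit(0) @ H2 ⇒ out+=0
emit(0) @ H2 ⇒ out+=0
ask @ H1 ⇒ 1
H0 returns 0
H1 returns 0
H2 returns [0, 0, 0]
= [0, 0, 0]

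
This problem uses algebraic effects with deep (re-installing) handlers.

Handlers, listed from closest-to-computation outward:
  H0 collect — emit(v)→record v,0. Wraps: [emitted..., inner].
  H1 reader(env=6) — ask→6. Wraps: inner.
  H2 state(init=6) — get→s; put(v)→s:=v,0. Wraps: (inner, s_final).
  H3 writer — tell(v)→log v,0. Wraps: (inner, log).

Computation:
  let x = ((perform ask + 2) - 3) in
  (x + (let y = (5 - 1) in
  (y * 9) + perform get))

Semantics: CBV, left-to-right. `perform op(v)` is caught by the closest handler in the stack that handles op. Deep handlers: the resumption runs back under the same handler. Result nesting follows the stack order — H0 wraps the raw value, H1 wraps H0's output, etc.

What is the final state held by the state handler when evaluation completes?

Step-by-step:
ask @ H1 ⇒ 6
get @ H2 ⇒ 6
H0 returns [47]
H1 returns [47]
H2 returns ([47], 6)
H3 returns (([47], 6), ())
= (([47], 6), ())

Answer: 6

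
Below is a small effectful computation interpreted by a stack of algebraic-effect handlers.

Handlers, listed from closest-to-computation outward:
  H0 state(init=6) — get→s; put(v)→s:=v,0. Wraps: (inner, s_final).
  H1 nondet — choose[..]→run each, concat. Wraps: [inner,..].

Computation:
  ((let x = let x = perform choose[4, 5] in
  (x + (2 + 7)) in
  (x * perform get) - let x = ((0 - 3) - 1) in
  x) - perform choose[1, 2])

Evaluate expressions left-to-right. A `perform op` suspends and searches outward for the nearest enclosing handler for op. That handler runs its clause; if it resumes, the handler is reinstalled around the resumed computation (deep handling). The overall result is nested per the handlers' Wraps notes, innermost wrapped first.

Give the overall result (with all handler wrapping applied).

Step-by-step:
choose[4, 5] @ H1
  branch[0] choose=4:
    get @ H0 ⇒ 6
    choose[1, 2] @ H1
      branch[0] choose=1:
        H0 returns (81, 6)
        H1 returns [(81, 6)]
      branch[1] choose=2:
        H0 returns (80, 6)
        H1 returns [(80, 6)]
  branch[1] choose=5:
    get @ H0 ⇒ 6
    choose[1, 2] @ H1
      branch[0] choose=1:
        H0 returns (87, 6)
        H1 returns [(87, 6)]
      branch[1] choose=2:
        H0 returns (86, 6)
        H1 returns [(86, 6)]
= [(81, 6), (80, 6), (87, 6), (86, 6)]

Answer: [(81, 6), (80, 6), (87, 6), (86, 6)]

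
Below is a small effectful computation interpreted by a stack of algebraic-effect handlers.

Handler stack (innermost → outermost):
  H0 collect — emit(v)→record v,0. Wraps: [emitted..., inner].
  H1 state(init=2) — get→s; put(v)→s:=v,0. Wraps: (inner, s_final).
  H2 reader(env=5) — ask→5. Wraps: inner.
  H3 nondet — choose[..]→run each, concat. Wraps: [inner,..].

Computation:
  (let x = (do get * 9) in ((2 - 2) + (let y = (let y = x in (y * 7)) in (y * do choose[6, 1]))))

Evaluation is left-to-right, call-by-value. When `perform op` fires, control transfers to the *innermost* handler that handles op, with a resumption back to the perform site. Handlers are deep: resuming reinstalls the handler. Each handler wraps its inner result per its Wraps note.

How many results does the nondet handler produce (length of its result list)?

Answer: 2

Evaluation trace:
get @ H1 ⇒ 2
choose[6, 1] @ H3
  branch[0] choose=6:
    H0 returns [756]
    H1 returns ([756], 2)
    H2 returns ([756], 2)
    H3 returns [([756], 2)]
  branch[1] choose=1:
    H0 returns [126]
    H1 returns ([126], 2)
    H2 returns ([126], 2)
    H3 returns [([126], 2)]
= [([756], 2), ([126], 2)]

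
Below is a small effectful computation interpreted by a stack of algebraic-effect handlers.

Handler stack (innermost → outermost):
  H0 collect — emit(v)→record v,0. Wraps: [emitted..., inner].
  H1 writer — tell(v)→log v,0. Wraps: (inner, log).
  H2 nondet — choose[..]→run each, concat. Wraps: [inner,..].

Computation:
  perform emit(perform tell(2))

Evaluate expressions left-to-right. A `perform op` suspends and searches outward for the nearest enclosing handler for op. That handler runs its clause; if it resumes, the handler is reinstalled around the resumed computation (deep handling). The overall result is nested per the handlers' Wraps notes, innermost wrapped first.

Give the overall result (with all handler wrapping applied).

Step-by-step:
tell(2) @ H1 ⇒ log+=2
emit(0) @ H0 ⇒ out+=0
H0 returns [0, 0]
H1 returns ([0, 0], (2))
H2 returns [([0, 0], (2))]
= [([0, 0], (2))]

Answer: [([0, 0], (2))]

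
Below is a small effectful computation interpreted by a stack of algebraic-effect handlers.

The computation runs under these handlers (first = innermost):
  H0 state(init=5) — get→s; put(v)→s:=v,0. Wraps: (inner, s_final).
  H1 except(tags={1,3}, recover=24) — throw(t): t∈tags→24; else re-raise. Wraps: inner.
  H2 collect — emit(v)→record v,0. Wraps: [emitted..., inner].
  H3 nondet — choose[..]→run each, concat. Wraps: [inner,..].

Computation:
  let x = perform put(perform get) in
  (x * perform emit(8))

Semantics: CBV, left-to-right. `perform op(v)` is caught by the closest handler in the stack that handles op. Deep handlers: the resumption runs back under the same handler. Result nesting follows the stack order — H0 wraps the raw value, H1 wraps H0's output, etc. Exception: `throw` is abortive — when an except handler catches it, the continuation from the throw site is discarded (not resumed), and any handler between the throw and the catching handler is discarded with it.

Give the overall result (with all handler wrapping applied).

Answer: [[8, (0, 5)]]

Step-by-step:
get @ H0 ⇒ 5
put(5) @ H0 ⇒ s:=5
emit(8) @ H2 ⇒ out+=8
H0 returns (0, 5)
H1 returns (0, 5)
H2 returns [8, (0, 5)]
H3 returns [[8, (0, 5)]]
= [[8, (0, 5)]]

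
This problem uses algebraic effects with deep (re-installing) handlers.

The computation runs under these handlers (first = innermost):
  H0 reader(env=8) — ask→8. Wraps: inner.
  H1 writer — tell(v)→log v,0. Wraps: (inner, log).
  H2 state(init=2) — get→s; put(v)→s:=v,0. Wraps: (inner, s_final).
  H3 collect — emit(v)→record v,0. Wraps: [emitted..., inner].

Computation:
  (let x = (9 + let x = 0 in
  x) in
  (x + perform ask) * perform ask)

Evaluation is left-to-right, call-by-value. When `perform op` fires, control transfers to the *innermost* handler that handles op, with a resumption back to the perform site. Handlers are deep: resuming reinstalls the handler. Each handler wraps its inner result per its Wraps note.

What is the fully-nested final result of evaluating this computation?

Answer: [((136, ()), 2)]

Working:
ask @ H0 ⇒ 8
ask @ H0 ⇒ 8
H0 returns 136
H1 returns (136, ())
H2 returns ((136, ()), 2)
H3 returns [((136, ()), 2)]
= [((136, ()), 2)]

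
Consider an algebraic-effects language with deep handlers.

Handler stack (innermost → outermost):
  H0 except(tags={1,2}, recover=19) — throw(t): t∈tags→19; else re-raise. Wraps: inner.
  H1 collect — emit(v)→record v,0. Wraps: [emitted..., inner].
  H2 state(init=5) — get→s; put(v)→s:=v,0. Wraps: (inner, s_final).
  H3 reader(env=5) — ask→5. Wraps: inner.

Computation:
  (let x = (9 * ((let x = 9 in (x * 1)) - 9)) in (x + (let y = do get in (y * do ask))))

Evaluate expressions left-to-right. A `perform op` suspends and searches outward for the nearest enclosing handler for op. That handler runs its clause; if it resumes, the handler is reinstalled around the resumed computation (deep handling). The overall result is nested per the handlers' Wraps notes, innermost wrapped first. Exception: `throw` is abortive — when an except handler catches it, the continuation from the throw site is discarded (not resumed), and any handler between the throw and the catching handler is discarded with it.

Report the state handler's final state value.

Evaluation trace:
get @ H2 ⇒ 5
ask @ H3 ⇒ 5
H0 returns 25
H1 returns [25]
H2 returns ([25], 5)
H3 returns ([25], 5)
= ([25], 5)

Answer: 5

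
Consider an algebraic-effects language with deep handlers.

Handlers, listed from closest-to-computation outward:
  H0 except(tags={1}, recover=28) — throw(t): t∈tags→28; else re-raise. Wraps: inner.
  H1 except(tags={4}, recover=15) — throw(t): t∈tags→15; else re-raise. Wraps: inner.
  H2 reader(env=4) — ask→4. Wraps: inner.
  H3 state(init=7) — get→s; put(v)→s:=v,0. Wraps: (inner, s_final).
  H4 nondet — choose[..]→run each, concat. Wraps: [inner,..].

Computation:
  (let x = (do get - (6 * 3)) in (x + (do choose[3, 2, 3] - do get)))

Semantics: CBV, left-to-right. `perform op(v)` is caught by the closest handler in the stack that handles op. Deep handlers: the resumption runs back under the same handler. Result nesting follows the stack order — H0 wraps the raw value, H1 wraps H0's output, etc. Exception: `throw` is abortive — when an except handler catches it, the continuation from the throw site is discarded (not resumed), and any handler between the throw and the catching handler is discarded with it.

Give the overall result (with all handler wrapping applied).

Working:
get @ H3 ⇒ 7
choose[3, 2, 3] @ H4
  branch[0] choose=3:
    get @ H3 ⇒ 7
    H0 returns -15
    H1 returns -15
    H2 returns -15
    H3 returns (-15, 7)
    H4 returns [(-15, 7)]
  branch[1] choose=2:
    get @ H3 ⇒ 7
    H0 returns -16
    H1 returns -16
    H2 returns -16
    H3 returns (-16, 7)
    H4 returns [(-16, 7)]
  branch[2] choose=3:
    get @ H3 ⇒ 7
    H0 returns -15
    H1 returns -15
    H2 returns -15
    H3 returns (-15, 7)
    H4 returns [(-15, 7)]
= [(-15, 7), (-16, 7), (-15, 7)]

Answer: [(-15, 7), (-16, 7), (-15, 7)]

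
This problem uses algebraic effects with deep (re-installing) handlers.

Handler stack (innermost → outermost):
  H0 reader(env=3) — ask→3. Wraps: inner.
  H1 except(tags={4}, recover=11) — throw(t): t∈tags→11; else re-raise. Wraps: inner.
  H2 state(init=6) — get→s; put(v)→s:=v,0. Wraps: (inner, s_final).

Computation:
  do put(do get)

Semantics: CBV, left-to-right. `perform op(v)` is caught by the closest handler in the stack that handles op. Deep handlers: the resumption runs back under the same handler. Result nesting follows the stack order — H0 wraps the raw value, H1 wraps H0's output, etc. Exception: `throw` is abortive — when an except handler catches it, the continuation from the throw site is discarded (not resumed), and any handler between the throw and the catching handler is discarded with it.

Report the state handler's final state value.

Step-by-step:
get @ H2 ⇒ 6
put(6) @ H2 ⇒ s:=6
H0 returns 0
H1 returns 0
H2 returns (0, 6)
= (0, 6)

Answer: 6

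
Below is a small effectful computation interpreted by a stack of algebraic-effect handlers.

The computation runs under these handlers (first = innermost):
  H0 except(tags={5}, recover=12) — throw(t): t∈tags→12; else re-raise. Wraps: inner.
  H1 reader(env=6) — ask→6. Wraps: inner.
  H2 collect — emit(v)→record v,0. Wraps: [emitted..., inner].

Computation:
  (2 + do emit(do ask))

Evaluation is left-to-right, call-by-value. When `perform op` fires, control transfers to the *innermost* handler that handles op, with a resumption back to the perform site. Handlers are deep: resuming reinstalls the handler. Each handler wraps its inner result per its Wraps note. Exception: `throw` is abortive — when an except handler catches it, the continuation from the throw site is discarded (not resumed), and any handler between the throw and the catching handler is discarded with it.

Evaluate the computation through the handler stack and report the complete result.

Working:
ask @ H1 ⇒ 6
emit(6) @ H2 ⇒ out+=6
H0 returns 2
H1 returns 2
H2 returns [6, 2]
= [6, 2]

Answer: [6, 2]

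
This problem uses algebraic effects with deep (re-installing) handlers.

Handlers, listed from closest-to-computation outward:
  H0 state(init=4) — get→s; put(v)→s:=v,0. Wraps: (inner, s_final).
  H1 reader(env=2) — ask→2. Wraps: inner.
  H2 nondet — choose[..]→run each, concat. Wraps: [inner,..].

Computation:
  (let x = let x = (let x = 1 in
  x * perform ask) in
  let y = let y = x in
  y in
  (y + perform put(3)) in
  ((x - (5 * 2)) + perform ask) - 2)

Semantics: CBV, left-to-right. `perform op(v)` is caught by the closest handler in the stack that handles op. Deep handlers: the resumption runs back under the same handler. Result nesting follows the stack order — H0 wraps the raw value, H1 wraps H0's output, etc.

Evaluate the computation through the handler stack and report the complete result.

Step-by-step:
ask @ H1 ⇒ 2
put(3) @ H0 ⇒ s:=3
ask @ H1 ⇒ 2
H0 returns (-8, 3)
H1 returns (-8, 3)
H2 returns [(-8, 3)]
= [(-8, 3)]

Answer: [(-8, 3)]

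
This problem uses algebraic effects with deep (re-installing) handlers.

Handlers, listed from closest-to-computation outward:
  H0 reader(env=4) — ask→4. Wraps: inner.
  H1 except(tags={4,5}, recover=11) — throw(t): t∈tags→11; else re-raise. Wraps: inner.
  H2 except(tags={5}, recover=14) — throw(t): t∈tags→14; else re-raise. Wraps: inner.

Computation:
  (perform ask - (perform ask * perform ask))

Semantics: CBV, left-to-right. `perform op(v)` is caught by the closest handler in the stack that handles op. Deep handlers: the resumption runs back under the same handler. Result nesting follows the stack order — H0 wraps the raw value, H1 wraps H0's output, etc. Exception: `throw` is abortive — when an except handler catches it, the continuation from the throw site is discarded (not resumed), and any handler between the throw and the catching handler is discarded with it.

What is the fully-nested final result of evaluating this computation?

Working:
ask @ H0 ⇒ 4
ask @ H0 ⇒ 4
ask @ H0 ⇒ 4
H0 returns -12
H1 returns -12
H2 returns -12
= -12

Answer: -12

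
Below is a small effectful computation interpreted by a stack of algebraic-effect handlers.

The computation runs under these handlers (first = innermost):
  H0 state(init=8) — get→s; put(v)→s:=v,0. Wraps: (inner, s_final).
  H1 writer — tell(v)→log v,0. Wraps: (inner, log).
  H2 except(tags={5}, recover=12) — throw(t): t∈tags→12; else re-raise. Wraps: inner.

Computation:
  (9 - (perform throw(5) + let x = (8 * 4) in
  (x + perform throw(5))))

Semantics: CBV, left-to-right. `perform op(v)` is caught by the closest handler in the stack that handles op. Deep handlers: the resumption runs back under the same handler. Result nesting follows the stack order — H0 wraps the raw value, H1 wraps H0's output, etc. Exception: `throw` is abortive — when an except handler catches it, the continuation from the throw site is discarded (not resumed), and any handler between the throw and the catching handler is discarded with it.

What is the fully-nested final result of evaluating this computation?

Evaluation trace:
throw(5) @ H2 caught ⇒ 12
= 12

Answer: 12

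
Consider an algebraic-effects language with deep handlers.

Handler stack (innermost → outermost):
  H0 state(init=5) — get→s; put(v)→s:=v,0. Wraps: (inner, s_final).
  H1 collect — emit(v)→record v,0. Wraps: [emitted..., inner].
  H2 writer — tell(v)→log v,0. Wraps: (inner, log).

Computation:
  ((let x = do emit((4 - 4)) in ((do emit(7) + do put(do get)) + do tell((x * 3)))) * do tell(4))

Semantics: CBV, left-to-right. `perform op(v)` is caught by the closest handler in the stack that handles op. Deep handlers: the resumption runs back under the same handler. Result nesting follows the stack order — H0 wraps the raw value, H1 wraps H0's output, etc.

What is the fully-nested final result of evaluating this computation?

Evaluation trace:
emit(0) @ H1 ⇒ out+=0
emit(7) @ H1 ⇒ out+=7
get @ H0 ⇒ 5
put(5) @ H0 ⇒ s:=5
tell(0) @ H2 ⇒ log+=0
tell(4) @ H2 ⇒ log+=4
H0 returns (0, 5)
H1 returns [0, 7, (0, 5)]
H2 returns ([0, 7, (0, 5)], (0, 4))
= ([0, 7, (0, 5)], (0, 4))

Answer: ([0, 7, (0, 5)], (0, 4))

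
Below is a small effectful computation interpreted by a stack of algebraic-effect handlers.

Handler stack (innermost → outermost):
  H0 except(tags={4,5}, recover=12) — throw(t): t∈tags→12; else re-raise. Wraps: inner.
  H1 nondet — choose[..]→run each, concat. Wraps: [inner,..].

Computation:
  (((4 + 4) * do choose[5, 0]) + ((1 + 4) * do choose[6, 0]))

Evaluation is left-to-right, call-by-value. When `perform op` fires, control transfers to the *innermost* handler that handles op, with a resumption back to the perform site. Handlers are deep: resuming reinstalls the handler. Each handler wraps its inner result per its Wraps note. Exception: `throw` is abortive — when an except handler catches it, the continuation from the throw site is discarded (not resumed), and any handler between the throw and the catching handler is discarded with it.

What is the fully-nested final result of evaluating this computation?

Evaluation trace:
choose[5, 0] @ H1
  branch[0] choose=5:
    choose[6, 0] @ H1
      branch[0] choose=6:
        H0 returns 70
        H1 returns [70]
      branch[1] choose=0:
        H0 returns 40
        H1 returns [40]
  branch[1] choose=0:
    choose[6, 0] @ H1
      branch[0] choose=6:
        H0 returns 30
        H1 returns [30]
      branch[1] choose=0:
        H0 returns 0
        H1 returns [0]
= [70, 40, 30, 0]

Answer: [70, 40, 30, 0]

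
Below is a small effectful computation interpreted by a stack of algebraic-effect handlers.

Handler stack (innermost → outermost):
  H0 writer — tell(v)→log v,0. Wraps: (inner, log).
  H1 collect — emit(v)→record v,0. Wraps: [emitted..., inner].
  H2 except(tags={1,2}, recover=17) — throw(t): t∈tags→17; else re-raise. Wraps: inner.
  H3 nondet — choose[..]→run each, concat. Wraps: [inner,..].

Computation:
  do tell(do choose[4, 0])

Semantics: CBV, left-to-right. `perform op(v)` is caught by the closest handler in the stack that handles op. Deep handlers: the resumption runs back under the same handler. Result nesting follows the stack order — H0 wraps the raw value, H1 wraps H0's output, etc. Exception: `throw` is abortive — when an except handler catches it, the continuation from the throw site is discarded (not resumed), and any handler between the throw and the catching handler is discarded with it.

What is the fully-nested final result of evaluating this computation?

Working:
choose[4, 0] @ H3
  branch[0] choose=4:
    tell(4) @ H0 ⇒ log+=4
    H0 returns (0, (4))
    H1 returns [(0, (4))]
    H2 returns [(0, (4))]
    H3 returns [[(0, (4))]]
  branch[1] choose=0:
    tell(0) @ H0 ⇒ log+=0
    H0 returns (0, (0))
    H1 returns [(0, (0))]
    H2 returns [(0, (0))]
    H3 returns [[(0, (0))]]
= [[(0, (4))], [(0, (0))]]

Answer: [[(0, (4))], [(0, (0))]]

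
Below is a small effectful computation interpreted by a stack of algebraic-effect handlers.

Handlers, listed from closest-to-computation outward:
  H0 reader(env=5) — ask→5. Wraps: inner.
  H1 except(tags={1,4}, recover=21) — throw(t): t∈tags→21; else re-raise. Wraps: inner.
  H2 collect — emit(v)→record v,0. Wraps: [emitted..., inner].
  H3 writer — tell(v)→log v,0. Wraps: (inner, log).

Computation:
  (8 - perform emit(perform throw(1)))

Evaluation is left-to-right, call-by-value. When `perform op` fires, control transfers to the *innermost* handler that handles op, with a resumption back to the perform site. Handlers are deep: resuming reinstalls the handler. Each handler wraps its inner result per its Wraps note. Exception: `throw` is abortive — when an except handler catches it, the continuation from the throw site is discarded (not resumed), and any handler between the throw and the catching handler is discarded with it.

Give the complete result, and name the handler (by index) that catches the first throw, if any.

Working:
throw(1) @ H1 caught ⇒ 21
H2 returns [21]
H3 returns ([21], ())
= ([21], ())

Answer: ([21], ()) ; first throw caught by: H1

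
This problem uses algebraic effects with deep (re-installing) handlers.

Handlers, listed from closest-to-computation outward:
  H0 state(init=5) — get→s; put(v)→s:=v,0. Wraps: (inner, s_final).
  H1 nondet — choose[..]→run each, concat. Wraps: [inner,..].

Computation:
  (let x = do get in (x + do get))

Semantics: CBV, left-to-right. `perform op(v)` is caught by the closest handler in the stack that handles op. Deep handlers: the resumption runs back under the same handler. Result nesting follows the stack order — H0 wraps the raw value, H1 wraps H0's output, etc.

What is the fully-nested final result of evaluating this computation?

Answer: [(10, 5)]

Step-by-step:
get @ H0 ⇒ 5
get @ H0 ⇒ 5
H0 returns (10, 5)
H1 returns [(10, 5)]
= [(10, 5)]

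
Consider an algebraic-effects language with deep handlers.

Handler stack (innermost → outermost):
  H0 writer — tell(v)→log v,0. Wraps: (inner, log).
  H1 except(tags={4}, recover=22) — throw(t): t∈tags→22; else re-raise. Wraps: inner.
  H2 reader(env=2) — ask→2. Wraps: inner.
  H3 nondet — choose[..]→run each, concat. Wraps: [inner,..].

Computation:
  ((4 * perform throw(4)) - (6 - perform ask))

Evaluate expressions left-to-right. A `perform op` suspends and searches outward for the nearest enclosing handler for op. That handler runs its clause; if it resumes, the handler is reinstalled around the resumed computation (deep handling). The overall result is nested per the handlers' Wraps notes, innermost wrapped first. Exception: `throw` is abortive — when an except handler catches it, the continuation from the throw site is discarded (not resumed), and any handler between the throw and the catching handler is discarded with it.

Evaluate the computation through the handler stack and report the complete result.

Evaluation trace:
throw(4) @ H1 caught ⇒ 22
H2 returns 22
H3 returns [22]
= [22]

Answer: [22]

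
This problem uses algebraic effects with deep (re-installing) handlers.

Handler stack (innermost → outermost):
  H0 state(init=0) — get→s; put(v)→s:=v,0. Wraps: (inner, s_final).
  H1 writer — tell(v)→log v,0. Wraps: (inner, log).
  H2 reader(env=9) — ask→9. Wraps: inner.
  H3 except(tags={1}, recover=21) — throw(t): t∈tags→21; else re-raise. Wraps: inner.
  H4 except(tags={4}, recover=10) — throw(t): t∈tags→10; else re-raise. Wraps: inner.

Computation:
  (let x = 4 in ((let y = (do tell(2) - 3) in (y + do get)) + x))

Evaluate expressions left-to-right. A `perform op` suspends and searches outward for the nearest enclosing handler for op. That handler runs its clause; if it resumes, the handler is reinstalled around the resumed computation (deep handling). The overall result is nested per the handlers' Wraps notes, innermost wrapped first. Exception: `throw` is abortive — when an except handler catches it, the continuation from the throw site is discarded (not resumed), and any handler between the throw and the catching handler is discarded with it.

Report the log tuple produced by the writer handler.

Answer: (2)

Evaluation trace:
tell(2) @ H1 ⇒ log+=2
get @ H0 ⇒ 0
H0 returns (1, 0)
H1 returns ((1, 0), (2))
H2 returns ((1, 0), (2))
H3 returns ((1, 0), (2))
H4 returns ((1, 0), (2))
= ((1, 0), (2))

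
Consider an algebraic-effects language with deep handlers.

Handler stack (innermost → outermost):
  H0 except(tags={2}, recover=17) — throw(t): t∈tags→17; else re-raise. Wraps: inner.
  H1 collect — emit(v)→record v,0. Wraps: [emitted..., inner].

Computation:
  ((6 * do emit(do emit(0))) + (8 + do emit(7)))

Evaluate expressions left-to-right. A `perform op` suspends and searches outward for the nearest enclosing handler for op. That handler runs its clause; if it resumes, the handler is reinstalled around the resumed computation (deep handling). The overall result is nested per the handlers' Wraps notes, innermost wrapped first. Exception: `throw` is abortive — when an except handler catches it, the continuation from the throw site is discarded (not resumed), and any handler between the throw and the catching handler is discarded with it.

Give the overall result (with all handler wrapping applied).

Answer: [0, 0, 7, 8]

Step-by-step:
emit(0) @ H1 ⇒ out+=0
emit(0) @ H1 ⇒ out+=0
emit(7) @ H1 ⇒ out+=7
H0 returns 8
H1 returns [0, 0, 7, 8]
= [0, 0, 7, 8]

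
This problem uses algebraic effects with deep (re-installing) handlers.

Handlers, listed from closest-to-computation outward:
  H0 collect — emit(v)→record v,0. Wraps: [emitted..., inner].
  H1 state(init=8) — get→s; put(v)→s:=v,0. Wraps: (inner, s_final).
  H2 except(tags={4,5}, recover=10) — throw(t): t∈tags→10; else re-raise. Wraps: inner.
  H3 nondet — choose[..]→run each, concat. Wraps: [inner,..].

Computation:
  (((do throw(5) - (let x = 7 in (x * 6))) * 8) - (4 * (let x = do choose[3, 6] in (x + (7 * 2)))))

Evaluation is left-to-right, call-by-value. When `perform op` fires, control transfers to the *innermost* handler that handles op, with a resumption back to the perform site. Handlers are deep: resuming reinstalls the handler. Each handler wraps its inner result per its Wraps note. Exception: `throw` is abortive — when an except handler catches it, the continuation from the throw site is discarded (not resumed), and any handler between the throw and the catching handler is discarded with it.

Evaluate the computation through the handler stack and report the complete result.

Answer: [10]

Working:
throw(5) @ H2 caught ⇒ 10
H3 returns [10]
= [10]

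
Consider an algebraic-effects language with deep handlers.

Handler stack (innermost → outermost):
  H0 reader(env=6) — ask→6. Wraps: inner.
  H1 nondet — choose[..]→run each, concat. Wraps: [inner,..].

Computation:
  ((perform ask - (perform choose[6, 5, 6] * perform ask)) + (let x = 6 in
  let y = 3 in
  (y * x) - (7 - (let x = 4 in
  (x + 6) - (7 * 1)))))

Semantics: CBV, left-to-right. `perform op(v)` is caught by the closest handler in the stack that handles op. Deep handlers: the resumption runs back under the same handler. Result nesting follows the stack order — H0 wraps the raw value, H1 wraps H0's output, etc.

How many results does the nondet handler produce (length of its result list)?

Step-by-step:
ask @ H0 ⇒ 6
choose[6, 5, 6] @ H1
  branch[0] choose=6:
    ask @ H0 ⇒ 6
    H0 returns -16
    H1 returns [-16]
  branch[1] choose=5:
    ask @ H0 ⇒ 6
    H0 returns -10
    H1 returns [-10]
  branch[2] choose=6:
    ask @ H0 ⇒ 6
    H0 returns -16
    H1 returns [-16]
= [-16, -10, -16]

Answer: 3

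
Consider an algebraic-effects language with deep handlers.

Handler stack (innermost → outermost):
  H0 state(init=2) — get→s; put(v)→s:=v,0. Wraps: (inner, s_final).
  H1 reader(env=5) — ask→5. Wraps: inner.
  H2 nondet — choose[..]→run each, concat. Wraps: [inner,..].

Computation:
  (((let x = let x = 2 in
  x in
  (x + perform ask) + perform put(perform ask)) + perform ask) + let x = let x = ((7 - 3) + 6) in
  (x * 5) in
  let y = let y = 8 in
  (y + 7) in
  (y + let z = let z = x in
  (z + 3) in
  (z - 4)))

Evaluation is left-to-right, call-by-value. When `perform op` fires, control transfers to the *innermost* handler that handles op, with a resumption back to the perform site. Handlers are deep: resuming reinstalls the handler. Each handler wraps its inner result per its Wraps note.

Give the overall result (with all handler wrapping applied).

Step-by-step:
ask @ H1 ⇒ 5
ask @ H1 ⇒ 5
put(5) @ H0 ⇒ s:=5
ask @ H1 ⇒ 5
H0 returns (76, 5)
H1 returns (76, 5)
H2 returns [(76, 5)]
= [(76, 5)]

Answer: [(76, 5)]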